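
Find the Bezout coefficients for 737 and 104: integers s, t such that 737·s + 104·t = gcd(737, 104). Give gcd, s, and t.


Euclidean algorithm on (737, 104) — divide until remainder is 0:
  737 = 7 · 104 + 9
  104 = 11 · 9 + 5
  9 = 1 · 5 + 4
  5 = 1 · 4 + 1
  4 = 4 · 1 + 0
gcd(737, 104) = 1.
Track Bezout coefficients alongside the remainders: start with r₀ = 737 = a·1 + b·0 (s = 1, t = 0) and r₁ = 104 = a·0 + b·1 (s = 0, t = 1); each new remainder r_{k+1} = r_{k-1} − q_k·r_k inherits s_{k+1} = s_{k-1} − q_k·s_k, t_{k+1} = t_{k-1} − q_k·t_k, so r_k = a·s_k + b·t_k at every step:
  q = 7: r = 9, s = 1 − 7·0 = 1, t = 0 − 7·1 = -7  (check: 737·1 + 104·(-7) = 9)
  q = 11: r = 5, s = 0 − 11·1 = -11, t = 1 − 11·(-7) = 78  (check: 737·(-11) + 104·78 = 5)
  q = 1: r = 4, s = 1 − 1·(-11) = 12, t = -7 − 1·78 = -85  (check: 737·12 + 104·(-85) = 4)
  q = 1: r = 1, s = -11 − 1·12 = -23, t = 78 − 1·(-85) = 163  (check: 737·(-23) + 104·163 = 1)
The row with r = 1 (the gcd) gives the Bezout coefficients s = -23, t = 163.
Result: 737 · (-23) + 104 · (163) = 1.

gcd(737, 104) = 1; s = -23, t = 163 (check: 737·(-23) + 104·163 = 1).


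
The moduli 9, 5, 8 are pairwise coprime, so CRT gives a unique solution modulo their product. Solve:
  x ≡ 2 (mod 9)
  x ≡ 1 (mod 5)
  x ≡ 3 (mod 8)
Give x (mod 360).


Moduli 9, 5, 8 are pairwise coprime; by CRT there is a unique solution modulo M = 9 · 5 · 8 = 360.
Solve pairwise, accumulating the modulus:
  Start with x ≡ 2 (mod 9).
  Combine with x ≡ 1 (mod 5): since gcd(9, 5) = 1, we get a unique residue mod 45.
    Write x = 2 + 9·t and substitute into x ≡ 1 (mod 5): 9·t ≡ 1 − 2 = -1 (mod 5).
    Reduce coefficients mod 5: 4·t ≡ 4 (mod 5).
    The inverse of 4 mod 5 is 4 (since 4·4 = 16 = 3·5 + 1), so t ≡ 4·4 = 16 ≡ 1 (mod 5).
    Then x = 2 + 9·1 = 11, valid modulo lcm(9, 5) = 45: x ≡ 11 (mod 45).
  Combine with x ≡ 3 (mod 8): since gcd(45, 8) = 1, we get a unique residue mod 360.
    Write x = 11 + 45·t and substitute into x ≡ 3 (mod 8): 45·t ≡ 3 − 11 = -8 (mod 8).
    Reduce coefficients mod 8: 5·t ≡ 0 (mod 8).
    The inverse of 5 mod 8 is 5 (since 5·5 = 25 = 3·8 + 1), so t ≡ 5·0 = 0 ≡ 0 (mod 8).
    Then x = 11 + 45·0 = 11, valid modulo lcm(45, 8) = 360: x ≡ 11 (mod 360).
Verify: 11 mod 9 = 2 ✓, 11 mod 5 = 1 ✓, 11 mod 8 = 3 ✓.

x ≡ 11 (mod 360).


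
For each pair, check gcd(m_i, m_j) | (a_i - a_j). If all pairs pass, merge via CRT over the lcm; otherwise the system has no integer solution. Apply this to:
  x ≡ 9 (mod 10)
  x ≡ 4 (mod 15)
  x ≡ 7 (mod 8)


Moduli 10, 15, 8 are not pairwise coprime, so CRT works modulo lcm(m_i) when all pairwise compatibility conditions hold.
Pairwise compatibility: gcd(m_i, m_j) must divide a_i - a_j for every pair.
Merge one congruence at a time:
  Start: x ≡ 9 (mod 10).
  Combine with x ≡ 4 (mod 15): gcd(10, 15) = 5; 4 - 9 = -5, which IS divisible by 5, so compatible.
    Write x = 9 + 10·t and substitute into x ≡ 4 (mod 15): 10·t ≡ 4 − 9 = -5 (mod 15).
    Divide the congruence (and modulus) by g = 5: 2·t ≡ -1 (mod 3).
    Reduce coefficients mod 3: 2·t ≡ 2 (mod 3).
    The inverse of 2 mod 3 is 2 (since 2·2 = 4 = 1·3 + 1), so t ≡ 2·2 = 4 ≡ 1 (mod 3).
    Then x = 9 + 10·1 = 19, valid modulo lcm(10, 15) = 30: x ≡ 19 (mod 30).
  Combine with x ≡ 7 (mod 8): gcd(30, 8) = 2; 7 - 19 = -12, which IS divisible by 2, so compatible.
    Write x = 19 + 30·t and substitute into x ≡ 7 (mod 8): 30·t ≡ 7 − 19 = -12 (mod 8).
    Divide the congruence (and modulus) by g = 2: 15·t ≡ -6 (mod 4).
    Reduce coefficients mod 4: 3·t ≡ 2 (mod 4).
    The inverse of 3 mod 4 is 3 (since 3·3 = 9 = 2·4 + 1), so t ≡ 3·2 = 6 ≡ 2 (mod 4).
    Then x = 19 + 30·2 = 79, valid modulo lcm(30, 8) = 120: x ≡ 79 (mod 120).
Verify: 79 mod 10 = 9, 79 mod 15 = 4, 79 mod 8 = 7.

x ≡ 79 (mod 120).


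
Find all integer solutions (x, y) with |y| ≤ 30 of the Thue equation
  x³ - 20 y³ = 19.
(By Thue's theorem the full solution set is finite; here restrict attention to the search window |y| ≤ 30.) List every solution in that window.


The equation is x³ - 20y³ = 19. For fixed y, x³ = 20·y³ + 19, so a solution requires the RHS to be a perfect cube.
Strategy: iterate y from -30 to 30, compute RHS = 20·y³ + 19, and check whether it is a (positive or negative) perfect cube.
Check small values of y:
  y = 0: RHS = 19 is not a perfect cube.
  y = 1: RHS = 39 is not a perfect cube.
  y = -1: RHS = -1 = (-1)³ ⇒ x = -1 works.
  y = 2: RHS = 179 is not a perfect cube.
  y = -2: RHS = -141 is not a perfect cube.
  y = 3: RHS = 559 is not a perfect cube.
  y = -3: RHS = -521 is not a perfect cube.
Continuing the search up to |y| = 30 finds no further solutions beyond those listed.
Collected solutions: (-1, -1).

Solutions (with |y| ≤ 30): (-1, -1).


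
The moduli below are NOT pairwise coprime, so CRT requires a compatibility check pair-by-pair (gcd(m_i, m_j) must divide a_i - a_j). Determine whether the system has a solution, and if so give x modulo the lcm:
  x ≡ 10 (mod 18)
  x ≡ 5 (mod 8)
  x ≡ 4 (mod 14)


Moduli 18, 8, 14 are not pairwise coprime, so CRT works modulo lcm(m_i) when all pairwise compatibility conditions hold.
Pairwise compatibility: gcd(m_i, m_j) must divide a_i - a_j for every pair.
Merge one congruence at a time:
  Start: x ≡ 10 (mod 18).
  Combine with x ≡ 5 (mod 8): gcd(18, 8) = 2, and 5 - 10 = -5 is NOT divisible by 2.
    ⇒ system is inconsistent (no integer solution).

No solution (the system is inconsistent).


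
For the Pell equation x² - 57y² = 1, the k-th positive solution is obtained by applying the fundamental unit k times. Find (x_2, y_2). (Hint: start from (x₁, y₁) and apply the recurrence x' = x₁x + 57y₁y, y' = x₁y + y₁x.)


Step 1: Find the fundamental solution (x₁, y₁) of x² - 57y² = 1.
  Expand √57 as a continued fraction. a₀ = ⌊√57⌋ = 7; iterate m_{k+1} = d_k·a_k − m_k, d_{k+1} = (57 − m_{k+1}²)/d_k, a_{k+1} = ⌊(a₀ + m_{k+1})/d_{k+1}⌋ (starting m₀ = 0, d₀ = 1), with convergents p_k = a_k·p_{k-1} + p_{k-2}, q_k = a_k·q_{k-1} + q_{k-2} (p₋₁ = 1, q₋₁ = 0):
  k = 0: a₀ = 7; p₀/q₀ = 7/1; p₀² − 57·q₀² = 49 − 57 = -8.
  k = 1: m = 7, d = 8, a = ⌊(7 + 7)/8⌋ = 1; p/q = (1·7 + 1)/(1·1 + 0) = 8/1; p² − 57·q² = 64 − 57 = 7.
  k = 2: m = 1, d = 7, a = ⌊(7 + 1)/7⌋ = 1; p/q = (1·8 + 7)/(1·1 + 1) = 15/2; p² − 57·q² = 225 − 228 = -3.
  k = 3: m = 6, d = 3, a = ⌊(7 + 6)/3⌋ = 4; p/q = (4·15 + 8)/(4·2 + 1) = 68/9; p² − 57·q² = 4624 − 4617 = 7.
  k = 4: m = 6, d = 7, a = ⌊(7 + 6)/7⌋ = 1; p/q = (1·68 + 15)/(1·9 + 2) = 83/11; p² − 57·q² = 6889 − 6897 = -8.
  k = 5: m = 1, d = 8, a = ⌊(7 + 1)/8⌋ = 1; p/q = (1·83 + 68)/(1·11 + 9) = 151/20; p² − 57·q² = 22801 − 22800 = 1.
  The first convergent with p² − 57·q² = 1 gives the fundamental solution (x₁, y₁) = (151, 20).
Step 2: Apply the recurrence (x_{n+1}, y_{n+1}) = (x₁x_n + 57y₁y_n, x₁y_n + y₁x_n) repeatedly.
  From (x_1, y_1) = (151, 20): x_2 = 151·151 + 57·20·20 = 45601; y_2 = 151·20 + 20·151 = 6040.
Step 3: Verify x_2² - 57·y_2² = 2079451201 - 2079451200 = 1 (should be 1). ✓

(x_1, y_1) = (151, 20); (x_2, y_2) = (45601, 6040).


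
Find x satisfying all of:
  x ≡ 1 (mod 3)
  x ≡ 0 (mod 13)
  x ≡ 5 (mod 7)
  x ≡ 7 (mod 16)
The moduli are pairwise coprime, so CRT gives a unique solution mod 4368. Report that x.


Product of moduli M = 3 · 13 · 7 · 16 = 4368.
Merge one congruence at a time:
  Start: x ≡ 1 (mod 3).
  Combine with x ≡ 0 (mod 13); new modulus lcm = 39.
    Write x = 1 + 3·t and substitute into x ≡ 0 (mod 13): 3·t ≡ 0 − 1 = -1 (mod 13).
    Reduce coefficients mod 13: 3·t ≡ 12 (mod 13).
    The inverse of 3 mod 13 is 9 (since 3·9 = 27 = 2·13 + 1), so t ≡ 9·12 = 108 ≡ 4 (mod 13).
    Then x = 1 + 3·4 = 13, valid modulo lcm(3, 13) = 39: x ≡ 13 (mod 39).
  Combine with x ≡ 5 (mod 7); new modulus lcm = 273.
    Write x = 13 + 39·t and substitute into x ≡ 5 (mod 7): 39·t ≡ 5 − 13 = -8 (mod 7).
    Reduce coefficients mod 7: 4·t ≡ 6 (mod 7).
    The inverse of 4 mod 7 is 2 (since 4·2 = 8 = 1·7 + 1), so t ≡ 2·6 = 12 ≡ 5 (mod 7).
    Then x = 13 + 39·5 = 208, valid modulo lcm(39, 7) = 273: x ≡ 208 (mod 273).
  Combine with x ≡ 7 (mod 16); new modulus lcm = 4368.
    Write x = 208 + 273·t and substitute into x ≡ 7 (mod 16): 273·t ≡ 7 − 208 = -201 (mod 16).
    Reduce coefficients mod 16: 1·t ≡ 7 (mod 16).
    So t ≡ 7 (mod 16).
    Then x = 208 + 273·7 = 2119, valid modulo lcm(273, 16) = 4368: x ≡ 2119 (mod 4368).
Verify against each original: 2119 mod 3 = 1, 2119 mod 13 = 0, 2119 mod 7 = 5, 2119 mod 16 = 7.

x ≡ 2119 (mod 4368).


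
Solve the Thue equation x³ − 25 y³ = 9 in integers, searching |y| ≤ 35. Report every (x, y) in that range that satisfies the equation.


The equation is x³ - 25y³ = 9. For fixed y, x³ = 25·y³ + 9, so a solution requires the RHS to be a perfect cube.
Strategy: iterate y from -35 to 35, compute RHS = 25·y³ + 9, and check whether it is a (positive or negative) perfect cube.
Check small values of y:
  y = 0: RHS = 9 is not a perfect cube.
  y = 1: RHS = 34 is not a perfect cube.
  y = -1: RHS = -16 is not a perfect cube.
  y = 2: RHS = 209 is not a perfect cube.
  y = -2: RHS = -191 is not a perfect cube.
  y = 3: RHS = 684 is not a perfect cube.
  y = -3: RHS = -666 is not a perfect cube.
Continuing the search up to |y| = 35 finds no solutions either.
No (x, y) in the scanned range satisfies the equation.

No integer solutions with |y| ≤ 35.


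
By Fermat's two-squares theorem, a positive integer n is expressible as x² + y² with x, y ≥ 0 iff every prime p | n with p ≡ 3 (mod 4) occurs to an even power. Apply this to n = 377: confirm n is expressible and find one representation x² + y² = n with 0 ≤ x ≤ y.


Step 1: Factor n = 377 = 13 · 29.
Step 2: Check the mod-4 condition on each prime factor: 13 ≡ 1 (mod 4), exponent 1; 29 ≡ 1 (mod 4), exponent 1.
All primes ≡ 3 (mod 4) appear to even exponent (or don't appear), so by the two-squares theorem n IS expressible as a sum of two squares.
Step 3: Build a representation. Here n = 13 · 29 is a product of primes ≡ 1 (mod 4). Each prime p ≡ 1 (mod 4) is itself a sum of two squares; find a² by testing p − a² for a perfect square:
  13: 13 − 1² = 12, 13 − 2² = 9 = 3² ⇒ 13 = 2² + 3².
  29: 29 − 1² = 28, 29 − 2² = 25 = 5² ⇒ 29 = 2² + 5².
  Combine using the Brahmagupta–Fibonacci identity (a² + b²)(c² + d²) = (ac − bd)² + (ad + bc)² = (ac + bd)² + (ad − bc)²:
  13 · 29 = 377: from (2² + 3²)(2² + 5²), take (2·2 − 3·5, 2·5 + 3·2) = (4 − 15, 10 + 6) = (-11, 16); dropping signs (only squares matter) gives (11, 16); check 11² + 16² = 121 + 256 = 377 ✓.
Step 4: Order so x ≤ y and verify: 11² + 16² = 121 + 256 = 377 = n. ✓

n = 377 = 11² + 16² (one valid representation with x ≤ y).


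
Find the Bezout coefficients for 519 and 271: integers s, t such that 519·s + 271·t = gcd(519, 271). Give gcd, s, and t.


Euclidean algorithm on (519, 271) — divide until remainder is 0:
  519 = 1 · 271 + 248
  271 = 1 · 248 + 23
  248 = 10 · 23 + 18
  23 = 1 · 18 + 5
  18 = 3 · 5 + 3
  5 = 1 · 3 + 2
  3 = 1 · 2 + 1
  2 = 2 · 1 + 0
gcd(519, 271) = 1.
Track Bezout coefficients alongside the remainders: start with r₀ = 519 = a·1 + b·0 (s = 1, t = 0) and r₁ = 271 = a·0 + b·1 (s = 0, t = 1); each new remainder r_{k+1} = r_{k-1} − q_k·r_k inherits s_{k+1} = s_{k-1} − q_k·s_k, t_{k+1} = t_{k-1} − q_k·t_k, so r_k = a·s_k + b·t_k at every step:
  q = 1: r = 248, s = 1 − 1·0 = 1, t = 0 − 1·1 = -1  (check: 519·1 + 271·(-1) = 248)
  q = 1: r = 23, s = 0 − 1·1 = -1, t = 1 − 1·(-1) = 2  (check: 519·(-1) + 271·2 = 23)
  q = 10: r = 18, s = 1 − 10·(-1) = 11, t = -1 − 10·2 = -21  (check: 519·11 + 271·(-21) = 18)
  q = 1: r = 5, s = -1 − 1·11 = -12, t = 2 − 1·(-21) = 23  (check: 519·(-12) + 271·23 = 5)
  q = 3: r = 3, s = 11 − 3·(-12) = 47, t = -21 − 3·23 = -90  (check: 519·47 + 271·(-90) = 3)
  q = 1: r = 2, s = -12 − 1·47 = -59, t = 23 − 1·(-90) = 113  (check: 519·(-59) + 271·113 = 2)
  q = 1: r = 1, s = 47 − 1·(-59) = 106, t = -90 − 1·113 = -203  (check: 519·106 + 271·(-203) = 1)
The row with r = 1 (the gcd) gives the Bezout coefficients s = 106, t = -203.
Result: 519 · (106) + 271 · (-203) = 1.

gcd(519, 271) = 1; s = 106, t = -203 (check: 519·106 + 271·(-203) = 1).


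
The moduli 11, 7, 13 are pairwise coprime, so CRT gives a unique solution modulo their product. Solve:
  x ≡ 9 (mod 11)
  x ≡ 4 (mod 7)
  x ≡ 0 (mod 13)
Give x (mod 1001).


Moduli 11, 7, 13 are pairwise coprime; by CRT there is a unique solution modulo M = 11 · 7 · 13 = 1001.
Solve pairwise, accumulating the modulus:
  Start with x ≡ 9 (mod 11).
  Combine with x ≡ 4 (mod 7): since gcd(11, 7) = 1, we get a unique residue mod 77.
    Write x = 9 + 11·t and substitute into x ≡ 4 (mod 7): 11·t ≡ 4 − 9 = -5 (mod 7).
    Reduce coefficients mod 7: 4·t ≡ 2 (mod 7).
    The inverse of 4 mod 7 is 2 (since 4·2 = 8 = 1·7 + 1), so t ≡ 2·2 = 4 ≡ 4 (mod 7).
    Then x = 9 + 11·4 = 53, valid modulo lcm(11, 7) = 77: x ≡ 53 (mod 77).
  Combine with x ≡ 0 (mod 13): since gcd(77, 13) = 1, we get a unique residue mod 1001.
    Write x = 53 + 77·t and substitute into x ≡ 0 (mod 13): 77·t ≡ 0 − 53 = -53 (mod 13).
    Reduce coefficients mod 13: 12·t ≡ 12 (mod 13).
    The inverse of 12 mod 13 is 12 (since 12·12 = 144 = 11·13 + 1), so t ≡ 12·12 = 144 ≡ 1 (mod 13).
    Then x = 53 + 77·1 = 130, valid modulo lcm(77, 13) = 1001: x ≡ 130 (mod 1001).
Verify: 130 mod 11 = 9 ✓, 130 mod 7 = 4 ✓, 130 mod 13 = 0 ✓.

x ≡ 130 (mod 1001).


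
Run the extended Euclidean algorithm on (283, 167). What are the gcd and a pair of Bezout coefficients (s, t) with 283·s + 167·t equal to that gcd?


Euclidean algorithm on (283, 167) — divide until remainder is 0:
  283 = 1 · 167 + 116
  167 = 1 · 116 + 51
  116 = 2 · 51 + 14
  51 = 3 · 14 + 9
  14 = 1 · 9 + 5
  9 = 1 · 5 + 4
  5 = 1 · 4 + 1
  4 = 4 · 1 + 0
gcd(283, 167) = 1.
Track Bezout coefficients alongside the remainders: start with r₀ = 283 = a·1 + b·0 (s = 1, t = 0) and r₁ = 167 = a·0 + b·1 (s = 0, t = 1); each new remainder r_{k+1} = r_{k-1} − q_k·r_k inherits s_{k+1} = s_{k-1} − q_k·s_k, t_{k+1} = t_{k-1} − q_k·t_k, so r_k = a·s_k + b·t_k at every step:
  q = 1: r = 116, s = 1 − 1·0 = 1, t = 0 − 1·1 = -1  (check: 283·1 + 167·(-1) = 116)
  q = 1: r = 51, s = 0 − 1·1 = -1, t = 1 − 1·(-1) = 2  (check: 283·(-1) + 167·2 = 51)
  q = 2: r = 14, s = 1 − 2·(-1) = 3, t = -1 − 2·2 = -5  (check: 283·3 + 167·(-5) = 14)
  q = 3: r = 9, s = -1 − 3·3 = -10, t = 2 − 3·(-5) = 17  (check: 283·(-10) + 167·17 = 9)
  q = 1: r = 5, s = 3 − 1·(-10) = 13, t = -5 − 1·17 = -22  (check: 283·13 + 167·(-22) = 5)
  q = 1: r = 4, s = -10 − 1·13 = -23, t = 17 − 1·(-22) = 39  (check: 283·(-23) + 167·39 = 4)
  q = 1: r = 1, s = 13 − 1·(-23) = 36, t = -22 − 1·39 = -61  (check: 283·36 + 167·(-61) = 1)
The row with r = 1 (the gcd) gives the Bezout coefficients s = 36, t = -61.
Result: 283 · (36) + 167 · (-61) = 1.

gcd(283, 167) = 1; s = 36, t = -61 (check: 283·36 + 167·(-61) = 1).


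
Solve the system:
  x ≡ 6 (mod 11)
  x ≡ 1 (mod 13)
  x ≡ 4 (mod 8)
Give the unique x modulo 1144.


Moduli 11, 13, 8 are pairwise coprime; by CRT there is a unique solution modulo M = 11 · 13 · 8 = 1144.
Solve pairwise, accumulating the modulus:
  Start with x ≡ 6 (mod 11).
  Combine with x ≡ 1 (mod 13): since gcd(11, 13) = 1, we get a unique residue mod 143.
    Write x = 6 + 11·t and substitute into x ≡ 1 (mod 13): 11·t ≡ 1 − 6 = -5 (mod 13).
    Reduce coefficients mod 13: 11·t ≡ 8 (mod 13).
    The inverse of 11 mod 13 is 6 (since 11·6 = 66 = 5·13 + 1), so t ≡ 6·8 = 48 ≡ 9 (mod 13).
    Then x = 6 + 11·9 = 105, valid modulo lcm(11, 13) = 143: x ≡ 105 (mod 143).
  Combine with x ≡ 4 (mod 8): since gcd(143, 8) = 1, we get a unique residue mod 1144.
    Write x = 105 + 143·t and substitute into x ≡ 4 (mod 8): 143·t ≡ 4 − 105 = -101 (mod 8).
    Reduce coefficients mod 8: 7·t ≡ 3 (mod 8).
    The inverse of 7 mod 8 is 7 (since 7·7 = 49 = 6·8 + 1), so t ≡ 7·3 = 21 ≡ 5 (mod 8).
    Then x = 105 + 143·5 = 820, valid modulo lcm(143, 8) = 1144: x ≡ 820 (mod 1144).
Verify: 820 mod 11 = 6 ✓, 820 mod 13 = 1 ✓, 820 mod 8 = 4 ✓.

x ≡ 820 (mod 1144).


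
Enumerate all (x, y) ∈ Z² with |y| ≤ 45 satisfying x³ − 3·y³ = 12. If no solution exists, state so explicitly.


The equation is x³ - 3y³ = 12. For fixed y, x³ = 3·y³ + 12, so a solution requires the RHS to be a perfect cube.
Strategy: iterate y from -45 to 45, compute RHS = 3·y³ + 12, and check whether it is a (positive or negative) perfect cube.
Check small values of y:
  y = 0: RHS = 12 is not a perfect cube.
  y = 1: RHS = 15 is not a perfect cube.
  y = -1: RHS = 9 is not a perfect cube.
  y = 2: RHS = 36 is not a perfect cube.
  y = -2: RHS = -12 is not a perfect cube.
  y = 3: RHS = 93 is not a perfect cube.
  y = -3: RHS = -69 is not a perfect cube.
Continuing the search up to |y| = 45 finds no solutions either.
No (x, y) in the scanned range satisfies the equation.

No integer solutions with |y| ≤ 45.


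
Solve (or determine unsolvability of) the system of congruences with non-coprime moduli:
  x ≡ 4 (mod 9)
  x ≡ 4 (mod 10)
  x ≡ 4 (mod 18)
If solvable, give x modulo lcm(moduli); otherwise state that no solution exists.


Moduli 9, 10, 18 are not pairwise coprime, so CRT works modulo lcm(m_i) when all pairwise compatibility conditions hold.
Pairwise compatibility: gcd(m_i, m_j) must divide a_i - a_j for every pair.
Merge one congruence at a time:
  Start: x ≡ 4 (mod 9).
  Combine with x ≡ 4 (mod 10): gcd(9, 10) = 1; 4 - 4 = 0, which IS divisible by 1, so compatible.
    Write x = 4 + 9·t and substitute into x ≡ 4 (mod 10): 9·t ≡ 4 − 4 = 0 (mod 10).
    The inverse of 9 mod 10 is 9 (since 9·9 = 81 = 8·10 + 1), so t ≡ 9·0 = 0 ≡ 0 (mod 10).
    Then x = 4 + 9·0 = 4, valid modulo lcm(9, 10) = 90: x ≡ 4 (mod 90).
  Combine with x ≡ 4 (mod 18): gcd(90, 18) = 18; 4 - 4 = 0, which IS divisible by 18, so compatible.
    Write x = 4 + 90·t and substitute into x ≡ 4 (mod 18): 90·t ≡ 4 − 4 = 0 (mod 18).
    Divide the congruence (and modulus) by g = 18: 5·t ≡ 0 (mod 1).
    Modulo 1 every t works; take t = 0.
    Then x = 4 + 90·0 = 4, valid modulo lcm(90, 18) = 90: x ≡ 4 (mod 90).
Verify: 4 mod 9 = 4, 4 mod 10 = 4, 4 mod 18 = 4.

x ≡ 4 (mod 90).


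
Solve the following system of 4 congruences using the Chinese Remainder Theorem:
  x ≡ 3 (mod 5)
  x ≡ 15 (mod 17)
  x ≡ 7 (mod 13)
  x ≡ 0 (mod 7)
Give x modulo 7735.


Product of moduli M = 5 · 17 · 13 · 7 = 7735.
Merge one congruence at a time:
  Start: x ≡ 3 (mod 5).
  Combine with x ≡ 15 (mod 17); new modulus lcm = 85.
    Write x = 3 + 5·t and substitute into x ≡ 15 (mod 17): 5·t ≡ 15 − 3 = 12 (mod 17).
    The inverse of 5 mod 17 is 7 (since 5·7 = 35 = 2·17 + 1), so t ≡ 7·12 = 84 ≡ 16 (mod 17).
    Then x = 3 + 5·16 = 83, valid modulo lcm(5, 17) = 85: x ≡ 83 (mod 85).
  Combine with x ≡ 7 (mod 13); new modulus lcm = 1105.
    Write x = 83 + 85·t and substitute into x ≡ 7 (mod 13): 85·t ≡ 7 − 83 = -76 (mod 13).
    Reduce coefficients mod 13: 7·t ≡ 2 (mod 13).
    The inverse of 7 mod 13 is 2 (since 7·2 = 14 = 1·13 + 1), so t ≡ 2·2 = 4 ≡ 4 (mod 13).
    Then x = 83 + 85·4 = 423, valid modulo lcm(85, 13) = 1105: x ≡ 423 (mod 1105).
  Combine with x ≡ 0 (mod 7); new modulus lcm = 7735.
    Write x = 423 + 1105·t and substitute into x ≡ 0 (mod 7): 1105·t ≡ 0 − 423 = -423 (mod 7).
    Reduce coefficients mod 7: 6·t ≡ 4 (mod 7).
    The inverse of 6 mod 7 is 6 (since 6·6 = 36 = 5·7 + 1), so t ≡ 6·4 = 24 ≡ 3 (mod 7).
    Then x = 423 + 1105·3 = 3738, valid modulo lcm(1105, 7) = 7735: x ≡ 3738 (mod 7735).
Verify against each original: 3738 mod 5 = 3, 3738 mod 17 = 15, 3738 mod 13 = 7, 3738 mod 7 = 0.

x ≡ 3738 (mod 7735).


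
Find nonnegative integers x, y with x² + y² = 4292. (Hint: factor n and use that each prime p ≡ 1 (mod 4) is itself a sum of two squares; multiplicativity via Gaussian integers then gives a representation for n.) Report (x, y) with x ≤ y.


Step 1: Factor n = 4292 = 2^2 · 29 · 37.
Step 2: Check the mod-4 condition on each prime factor: 2 = 2 (special); 29 ≡ 1 (mod 4), exponent 1; 37 ≡ 1 (mod 4), exponent 1.
All primes ≡ 3 (mod 4) appear to even exponent (or don't appear), so by the two-squares theorem n IS expressible as a sum of two squares.
Step 3: Build a representation. Group n = k² · m with k = 2 and m = 29 · 37 = 1073 (a product of primes ≡ 1 (mod 4)); a representation of m scales to one of n via (k·x)² + (k·y)² = k²(x² + y²). Each prime p ≡ 1 (mod 4) is itself a sum of two squares; find a² by testing p − a² for a perfect square:
  29: 29 − 1² = 28, 29 − 2² = 25 = 5² ⇒ 29 = 2² + 5².
  37: 37 − 1² = 36 = 6² ⇒ 37 = 1² + 6².
  Combine using the Brahmagupta–Fibonacci identity (a² + b²)(c² + d²) = (ac − bd)² + (ad + bc)² = (ac + bd)² + (ad − bc)²:
  29 · 37 = 1073: from (2² + 5²)(1² + 6²), take (2·1 − 5·6, 2·6 + 5·1) = (2 − 30, 12 + 5) = (-28, 17); dropping signs (only squares matter) gives (28, 17); check 28² + 17² = 784 + 289 = 1073 ✓.
  Scale by k = 2: (2·28, 2·17) = (56, 34).
Step 4: Order so x ≤ y and verify: 34² + 56² = 1156 + 3136 = 4292 = n. ✓

n = 4292 = 34² + 56² (one valid representation with x ≤ y).


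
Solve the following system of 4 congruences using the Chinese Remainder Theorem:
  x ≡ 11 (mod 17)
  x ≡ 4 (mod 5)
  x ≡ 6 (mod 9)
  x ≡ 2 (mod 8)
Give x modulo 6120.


Product of moduli M = 17 · 5 · 9 · 8 = 6120.
Merge one congruence at a time:
  Start: x ≡ 11 (mod 17).
  Combine with x ≡ 4 (mod 5); new modulus lcm = 85.
    Write x = 11 + 17·t and substitute into x ≡ 4 (mod 5): 17·t ≡ 4 − 11 = -7 (mod 5).
    Reduce coefficients mod 5: 2·t ≡ 3 (mod 5).
    The inverse of 2 mod 5 is 3 (since 2·3 = 6 = 1·5 + 1), so t ≡ 3·3 = 9 ≡ 4 (mod 5).
    Then x = 11 + 17·4 = 79, valid modulo lcm(17, 5) = 85: x ≡ 79 (mod 85).
  Combine with x ≡ 6 (mod 9); new modulus lcm = 765.
    Write x = 79 + 85·t and substitute into x ≡ 6 (mod 9): 85·t ≡ 6 − 79 = -73 (mod 9).
    Reduce coefficients mod 9: 4·t ≡ 8 (mod 9).
    The inverse of 4 mod 9 is 7 (since 4·7 = 28 = 3·9 + 1), so t ≡ 7·8 = 56 ≡ 2 (mod 9).
    Then x = 79 + 85·2 = 249, valid modulo lcm(85, 9) = 765: x ≡ 249 (mod 765).
  Combine with x ≡ 2 (mod 8); new modulus lcm = 6120.
    Write x = 249 + 765·t and substitute into x ≡ 2 (mod 8): 765·t ≡ 2 − 249 = -247 (mod 8).
    Reduce coefficients mod 8: 5·t ≡ 1 (mod 8).
    The inverse of 5 mod 8 is 5 (since 5·5 = 25 = 3·8 + 1), so t ≡ 5·1 = 5 ≡ 5 (mod 8).
    Then x = 249 + 765·5 = 4074, valid modulo lcm(765, 8) = 6120: x ≡ 4074 (mod 6120).
Verify against each original: 4074 mod 17 = 11, 4074 mod 5 = 4, 4074 mod 9 = 6, 4074 mod 8 = 2.

x ≡ 4074 (mod 6120).


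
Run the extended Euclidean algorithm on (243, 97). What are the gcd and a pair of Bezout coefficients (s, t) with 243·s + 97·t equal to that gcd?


Euclidean algorithm on (243, 97) — divide until remainder is 0:
  243 = 2 · 97 + 49
  97 = 1 · 49 + 48
  49 = 1 · 48 + 1
  48 = 48 · 1 + 0
gcd(243, 97) = 1.
Track Bezout coefficients alongside the remainders: start with r₀ = 243 = a·1 + b·0 (s = 1, t = 0) and r₁ = 97 = a·0 + b·1 (s = 0, t = 1); each new remainder r_{k+1} = r_{k-1} − q_k·r_k inherits s_{k+1} = s_{k-1} − q_k·s_k, t_{k+1} = t_{k-1} − q_k·t_k, so r_k = a·s_k + b·t_k at every step:
  q = 2: r = 49, s = 1 − 2·0 = 1, t = 0 − 2·1 = -2  (check: 243·1 + 97·(-2) = 49)
  q = 1: r = 48, s = 0 − 1·1 = -1, t = 1 − 1·(-2) = 3  (check: 243·(-1) + 97·3 = 48)
  q = 1: r = 1, s = 1 − 1·(-1) = 2, t = -2 − 1·3 = -5  (check: 243·2 + 97·(-5) = 1)
The row with r = 1 (the gcd) gives the Bezout coefficients s = 2, t = -5.
Result: 243 · (2) + 97 · (-5) = 1.

gcd(243, 97) = 1; s = 2, t = -5 (check: 243·2 + 97·(-5) = 1).


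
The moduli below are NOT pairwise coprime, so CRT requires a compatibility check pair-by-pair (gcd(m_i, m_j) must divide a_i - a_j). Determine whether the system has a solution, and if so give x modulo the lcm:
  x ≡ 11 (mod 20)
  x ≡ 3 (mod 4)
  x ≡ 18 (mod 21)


Moduli 20, 4, 21 are not pairwise coprime, so CRT works modulo lcm(m_i) when all pairwise compatibility conditions hold.
Pairwise compatibility: gcd(m_i, m_j) must divide a_i - a_j for every pair.
Merge one congruence at a time:
  Start: x ≡ 11 (mod 20).
  Combine with x ≡ 3 (mod 4): gcd(20, 4) = 4; 3 - 11 = -8, which IS divisible by 4, so compatible.
    Write x = 11 + 20·t and substitute into x ≡ 3 (mod 4): 20·t ≡ 3 − 11 = -8 (mod 4).
    Divide the congruence (and modulus) by g = 4: 5·t ≡ -2 (mod 1).
    Modulo 1 every t works; take t = 0.
    Then x = 11 + 20·0 = 11, valid modulo lcm(20, 4) = 20: x ≡ 11 (mod 20).
  Combine with x ≡ 18 (mod 21): gcd(20, 21) = 1; 18 - 11 = 7, which IS divisible by 1, so compatible.
    Write x = 11 + 20·t and substitute into x ≡ 18 (mod 21): 20·t ≡ 18 − 11 = 7 (mod 21).
    The inverse of 20 mod 21 is 20 (since 20·20 = 400 = 19·21 + 1), so t ≡ 20·7 = 140 ≡ 14 (mod 21).
    Then x = 11 + 20·14 = 291, valid modulo lcm(20, 21) = 420: x ≡ 291 (mod 420).
Verify: 291 mod 20 = 11, 291 mod 4 = 3, 291 mod 21 = 18.

x ≡ 291 (mod 420).


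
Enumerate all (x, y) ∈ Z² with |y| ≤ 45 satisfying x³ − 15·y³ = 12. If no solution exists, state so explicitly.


The equation is x³ - 15y³ = 12. For fixed y, x³ = 15·y³ + 12, so a solution requires the RHS to be a perfect cube.
Strategy: iterate y from -45 to 45, compute RHS = 15·y³ + 12, and check whether it is a (positive or negative) perfect cube.
Check small values of y:
  y = 0: RHS = 12 is not a perfect cube.
  y = 1: RHS = 27 = (3)³ ⇒ x = 3 works.
  y = -1: RHS = -3 is not a perfect cube.
  y = 2: RHS = 132 is not a perfect cube.
  y = -2: RHS = -108 is not a perfect cube.
  y = 3: RHS = 417 is not a perfect cube.
  y = -3: RHS = -393 is not a perfect cube.
Continuing the search up to |y| = 45 finds no further solutions beyond those listed.
Collected solutions: (3, 1).

Solutions (with |y| ≤ 45): (3, 1).


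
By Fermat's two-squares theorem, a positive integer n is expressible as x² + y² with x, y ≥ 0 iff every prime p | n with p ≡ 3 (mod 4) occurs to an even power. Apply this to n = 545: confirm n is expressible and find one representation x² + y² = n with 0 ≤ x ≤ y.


Step 1: Factor n = 545 = 5 · 109.
Step 2: Check the mod-4 condition on each prime factor: 5 ≡ 1 (mod 4), exponent 1; 109 ≡ 1 (mod 4), exponent 1.
All primes ≡ 3 (mod 4) appear to even exponent (or don't appear), so by the two-squares theorem n IS expressible as a sum of two squares.
Step 3: Build a representation. Here n = 5 · 109 is a product of primes ≡ 1 (mod 4). Each prime p ≡ 1 (mod 4) is itself a sum of two squares; find a² by testing p − a² for a perfect square:
  5: 5 − 1² = 4 = 2² ⇒ 5 = 1² + 2².
  109: 109 − 1² = 108, 109 − 2² = 105, 109 − 3² = 100 = 10² ⇒ 109 = 3² + 10².
  Combine using the Brahmagupta–Fibonacci identity (a² + b²)(c² + d²) = (ac − bd)² + (ad + bc)² = (ac + bd)² + (ad − bc)²:
  5 · 109 = 545: from (1² + 2²)(3² + 10²), take (1·3 − 2·10, 1·10 + 2·3) = (3 − 20, 10 + 6) = (-17, 16); dropping signs (only squares matter) gives (17, 16); check 17² + 16² = 289 + 256 = 545 ✓.
Step 4: Order so x ≤ y and verify: 16² + 17² = 256 + 289 = 545 = n. ✓

n = 545 = 16² + 17² (one valid representation with x ≤ y).


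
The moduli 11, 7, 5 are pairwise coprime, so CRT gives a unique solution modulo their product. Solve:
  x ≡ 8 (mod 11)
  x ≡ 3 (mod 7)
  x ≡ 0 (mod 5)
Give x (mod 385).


Moduli 11, 7, 5 are pairwise coprime; by CRT there is a unique solution modulo M = 11 · 7 · 5 = 385.
Solve pairwise, accumulating the modulus:
  Start with x ≡ 8 (mod 11).
  Combine with x ≡ 3 (mod 7): since gcd(11, 7) = 1, we get a unique residue mod 77.
    Write x = 8 + 11·t and substitute into x ≡ 3 (mod 7): 11·t ≡ 3 − 8 = -5 (mod 7).
    Reduce coefficients mod 7: 4·t ≡ 2 (mod 7).
    The inverse of 4 mod 7 is 2 (since 4·2 = 8 = 1·7 + 1), so t ≡ 2·2 = 4 ≡ 4 (mod 7).
    Then x = 8 + 11·4 = 52, valid modulo lcm(11, 7) = 77: x ≡ 52 (mod 77).
  Combine with x ≡ 0 (mod 5): since gcd(77, 5) = 1, we get a unique residue mod 385.
    Write x = 52 + 77·t and substitute into x ≡ 0 (mod 5): 77·t ≡ 0 − 52 = -52 (mod 5).
    Reduce coefficients mod 5: 2·t ≡ 3 (mod 5).
    The inverse of 2 mod 5 is 3 (since 2·3 = 6 = 1·5 + 1), so t ≡ 3·3 = 9 ≡ 4 (mod 5).
    Then x = 52 + 77·4 = 360, valid modulo lcm(77, 5) = 385: x ≡ 360 (mod 385).
Verify: 360 mod 11 = 8 ✓, 360 mod 7 = 3 ✓, 360 mod 5 = 0 ✓.

x ≡ 360 (mod 385).


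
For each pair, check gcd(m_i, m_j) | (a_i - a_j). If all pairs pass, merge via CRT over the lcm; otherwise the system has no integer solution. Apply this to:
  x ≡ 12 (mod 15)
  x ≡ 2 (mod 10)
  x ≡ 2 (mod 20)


Moduli 15, 10, 20 are not pairwise coprime, so CRT works modulo lcm(m_i) when all pairwise compatibility conditions hold.
Pairwise compatibility: gcd(m_i, m_j) must divide a_i - a_j for every pair.
Merge one congruence at a time:
  Start: x ≡ 12 (mod 15).
  Combine with x ≡ 2 (mod 10): gcd(15, 10) = 5; 2 - 12 = -10, which IS divisible by 5, so compatible.
    Write x = 12 + 15·t and substitute into x ≡ 2 (mod 10): 15·t ≡ 2 − 12 = -10 (mod 10).
    Divide the congruence (and modulus) by g = 5: 3·t ≡ -2 (mod 2).
    Reduce coefficients mod 2: 1·t ≡ 0 (mod 2).
    So t ≡ 0 (mod 2).
    Then x = 12 + 15·0 = 12, valid modulo lcm(15, 10) = 30: x ≡ 12 (mod 30).
  Combine with x ≡ 2 (mod 20): gcd(30, 20) = 10; 2 - 12 = -10, which IS divisible by 10, so compatible.
    Write x = 12 + 30·t and substitute into x ≡ 2 (mod 20): 30·t ≡ 2 − 12 = -10 (mod 20).
    Divide the congruence (and modulus) by g = 10: 3·t ≡ -1 (mod 2).
    Reduce coefficients mod 2: 1·t ≡ 1 (mod 2).
    So t ≡ 1 (mod 2).
    Then x = 12 + 30·1 = 42, valid modulo lcm(30, 20) = 60: x ≡ 42 (mod 60).
Verify: 42 mod 15 = 12, 42 mod 10 = 2, 42 mod 20 = 2.

x ≡ 42 (mod 60).


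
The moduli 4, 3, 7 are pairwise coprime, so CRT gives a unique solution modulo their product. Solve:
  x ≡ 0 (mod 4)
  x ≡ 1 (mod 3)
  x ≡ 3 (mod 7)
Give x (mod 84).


Moduli 4, 3, 7 are pairwise coprime; by CRT there is a unique solution modulo M = 4 · 3 · 7 = 84.
Solve pairwise, accumulating the modulus:
  Start with x ≡ 0 (mod 4).
  Combine with x ≡ 1 (mod 3): since gcd(4, 3) = 1, we get a unique residue mod 12.
    Write x = 0 + 4·t and substitute into x ≡ 1 (mod 3): 4·t ≡ 1 − 0 = 1 (mod 3).
    Reduce coefficients mod 3: 1·t ≡ 1 (mod 3).
    So t ≡ 1 (mod 3).
    Then x = 0 + 4·1 = 4, valid modulo lcm(4, 3) = 12: x ≡ 4 (mod 12).
  Combine with x ≡ 3 (mod 7): since gcd(12, 7) = 1, we get a unique residue mod 84.
    Write x = 4 + 12·t and substitute into x ≡ 3 (mod 7): 12·t ≡ 3 − 4 = -1 (mod 7).
    Reduce coefficients mod 7: 5·t ≡ 6 (mod 7).
    The inverse of 5 mod 7 is 3 (since 5·3 = 15 = 2·7 + 1), so t ≡ 3·6 = 18 ≡ 4 (mod 7).
    Then x = 4 + 12·4 = 52, valid modulo lcm(12, 7) = 84: x ≡ 52 (mod 84).
Verify: 52 mod 4 = 0 ✓, 52 mod 3 = 1 ✓, 52 mod 7 = 3 ✓.

x ≡ 52 (mod 84).


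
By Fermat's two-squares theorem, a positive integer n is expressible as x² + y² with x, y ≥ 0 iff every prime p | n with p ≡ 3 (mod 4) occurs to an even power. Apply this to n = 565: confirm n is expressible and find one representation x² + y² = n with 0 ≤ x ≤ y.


Step 1: Factor n = 565 = 5 · 113.
Step 2: Check the mod-4 condition on each prime factor: 5 ≡ 1 (mod 4), exponent 1; 113 ≡ 1 (mod 4), exponent 1.
All primes ≡ 3 (mod 4) appear to even exponent (or don't appear), so by the two-squares theorem n IS expressible as a sum of two squares.
Step 3: Build a representation. Here n = 5 · 113 is a product of primes ≡ 1 (mod 4). Each prime p ≡ 1 (mod 4) is itself a sum of two squares; find a² by testing p − a² for a perfect square:
  5: 5 − 1² = 4 = 2² ⇒ 5 = 1² + 2².
  113: 113 − 1² = 112, 113 − 2² = 109, 113 − 3² = 104, 113 − 4² = 97, 113 − 5² = 88, 113 − 6² = 77, 113 − 7² = 64 = 8² ⇒ 113 = 7² + 8².
  Combine using the Brahmagupta–Fibonacci identity (a² + b²)(c² + d²) = (ac − bd)² + (ad + bc)² = (ac + bd)² + (ad − bc)²:
  5 · 113 = 565: from (1² + 2²)(7² + 8²), take (1·7 − 2·8, 1·8 + 2·7) = (7 − 16, 8 + 14) = (-9, 22); dropping signs (only squares matter) gives (9, 22); check 9² + 22² = 81 + 484 = 565 ✓.
Step 4: Order so x ≤ y and verify: 9² + 22² = 81 + 484 = 565 = n. ✓

n = 565 = 9² + 22² (one valid representation with x ≤ y).


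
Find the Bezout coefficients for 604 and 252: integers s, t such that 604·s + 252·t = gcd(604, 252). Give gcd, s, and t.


Euclidean algorithm on (604, 252) — divide until remainder is 0:
  604 = 2 · 252 + 100
  252 = 2 · 100 + 52
  100 = 1 · 52 + 48
  52 = 1 · 48 + 4
  48 = 12 · 4 + 0
gcd(604, 252) = 4.
Track Bezout coefficients alongside the remainders: start with r₀ = 604 = a·1 + b·0 (s = 1, t = 0) and r₁ = 252 = a·0 + b·1 (s = 0, t = 1); each new remainder r_{k+1} = r_{k-1} − q_k·r_k inherits s_{k+1} = s_{k-1} − q_k·s_k, t_{k+1} = t_{k-1} − q_k·t_k, so r_k = a·s_k + b·t_k at every step:
  q = 2: r = 100, s = 1 − 2·0 = 1, t = 0 − 2·1 = -2  (check: 604·1 + 252·(-2) = 100)
  q = 2: r = 52, s = 0 − 2·1 = -2, t = 1 − 2·(-2) = 5  (check: 604·(-2) + 252·5 = 52)
  q = 1: r = 48, s = 1 − 1·(-2) = 3, t = -2 − 1·5 = -7  (check: 604·3 + 252·(-7) = 48)
  q = 1: r = 4, s = -2 − 1·3 = -5, t = 5 − 1·(-7) = 12  (check: 604·(-5) + 252·12 = 4)
The row with r = 4 (the gcd) gives the Bezout coefficients s = -5, t = 12.
Result: 604 · (-5) + 252 · (12) = 4.

gcd(604, 252) = 4; s = -5, t = 12 (check: 604·(-5) + 252·12 = 4).


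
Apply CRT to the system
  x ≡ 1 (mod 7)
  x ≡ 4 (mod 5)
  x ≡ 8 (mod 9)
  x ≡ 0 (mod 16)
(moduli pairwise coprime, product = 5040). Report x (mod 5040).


Product of moduli M = 7 · 5 · 9 · 16 = 5040.
Merge one congruence at a time:
  Start: x ≡ 1 (mod 7).
  Combine with x ≡ 4 (mod 5); new modulus lcm = 35.
    Write x = 1 + 7·t and substitute into x ≡ 4 (mod 5): 7·t ≡ 4 − 1 = 3 (mod 5).
    Reduce coefficients mod 5: 2·t ≡ 3 (mod 5).
    The inverse of 2 mod 5 is 3 (since 2·3 = 6 = 1·5 + 1), so t ≡ 3·3 = 9 ≡ 4 (mod 5).
    Then x = 1 + 7·4 = 29, valid modulo lcm(7, 5) = 35: x ≡ 29 (mod 35).
  Combine with x ≡ 8 (mod 9); new modulus lcm = 315.
    Write x = 29 + 35·t and substitute into x ≡ 8 (mod 9): 35·t ≡ 8 − 29 = -21 (mod 9).
    Reduce coefficients mod 9: 8·t ≡ 6 (mod 9).
    The inverse of 8 mod 9 is 8 (since 8·8 = 64 = 7·9 + 1), so t ≡ 8·6 = 48 ≡ 3 (mod 9).
    Then x = 29 + 35·3 = 134, valid modulo lcm(35, 9) = 315: x ≡ 134 (mod 315).
  Combine with x ≡ 0 (mod 16); new modulus lcm = 5040.
    Write x = 134 + 315·t and substitute into x ≡ 0 (mod 16): 315·t ≡ 0 − 134 = -134 (mod 16).
    Reduce coefficients mod 16: 11·t ≡ 10 (mod 16).
    The inverse of 11 mod 16 is 3 (since 11·3 = 33 = 2·16 + 1), so t ≡ 3·10 = 30 ≡ 14 (mod 16).
    Then x = 134 + 315·14 = 4544, valid modulo lcm(315, 16) = 5040: x ≡ 4544 (mod 5040).
Verify against each original: 4544 mod 7 = 1, 4544 mod 5 = 4, 4544 mod 9 = 8, 4544 mod 16 = 0.

x ≡ 4544 (mod 5040).


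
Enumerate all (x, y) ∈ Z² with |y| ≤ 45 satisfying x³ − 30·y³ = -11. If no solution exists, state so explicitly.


The equation is x³ - 30y³ = -11. For fixed y, x³ = 30·y³ − 11, so a solution requires the RHS to be a perfect cube.
Strategy: iterate y from -45 to 45, compute RHS = 30·y³ − 11, and check whether it is a (positive or negative) perfect cube.
Check small values of y:
  y = 0: RHS = -11 is not a perfect cube.
  y = 1: RHS = 19 is not a perfect cube.
  y = -1: RHS = -41 is not a perfect cube.
  y = 2: RHS = 229 is not a perfect cube.
  y = -2: RHS = -251 is not a perfect cube.
  y = 3: RHS = 799 is not a perfect cube.
  y = -3: RHS = -821 is not a perfect cube.
Continuing the search up to |y| = 45 finds no solutions either.
No (x, y) in the scanned range satisfies the equation.

No integer solutions with |y| ≤ 45.


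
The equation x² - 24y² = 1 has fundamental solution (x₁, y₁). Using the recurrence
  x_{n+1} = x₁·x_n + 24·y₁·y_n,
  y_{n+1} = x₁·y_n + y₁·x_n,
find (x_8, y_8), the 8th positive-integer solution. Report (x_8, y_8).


Step 1: Find the fundamental solution (x₁, y₁) of x² - 24y² = 1.
  Expand √24 as a continued fraction. a₀ = ⌊√24⌋ = 4; iterate m_{k+1} = d_k·a_k − m_k, d_{k+1} = (24 − m_{k+1}²)/d_k, a_{k+1} = ⌊(a₀ + m_{k+1})/d_{k+1}⌋ (starting m₀ = 0, d₀ = 1), with convergents p_k = a_k·p_{k-1} + p_{k-2}, q_k = a_k·q_{k-1} + q_{k-2} (p₋₁ = 1, q₋₁ = 0):
  k = 0: a₀ = 4; p₀/q₀ = 4/1; p₀² − 24·q₀² = 16 − 24 = -8.
  k = 1: m = 4, d = 8, a = ⌊(4 + 4)/8⌋ = 1; p/q = (1·4 + 1)/(1·1 + 0) = 5/1; p² − 24·q² = 25 − 24 = 1.
  The first convergent with p² − 24·q² = 1 gives the fundamental solution (x₁, y₁) = (5, 1).
Step 2: Apply the recurrence (x_{n+1}, y_{n+1}) = (x₁x_n + 24y₁y_n, x₁y_n + y₁x_n) repeatedly.
  From (x_1, y_1) = (5, 1): x_2 = 5·5 + 24·1·1 = 49; y_2 = 5·1 + 1·5 = 10.
  From (x_2, y_2) = (49, 10): x_3 = 5·49 + 24·1·10 = 485; y_3 = 5·10 + 1·49 = 99.
  From (x_3, y_3) = (485, 99): x_4 = 5·485 + 24·1·99 = 4801; y_4 = 5·99 + 1·485 = 980.
  From (x_4, y_4) = (4801, 980): x_5 = 5·4801 + 24·1·980 = 47525; y_5 = 5·980 + 1·4801 = 9701.
  From (x_5, y_5) = (47525, 9701): x_6 = 5·47525 + 24·1·9701 = 470449; y_6 = 5·9701 + 1·47525 = 96030.
  From (x_6, y_6) = (470449, 96030): x_7 = 5·470449 + 24·1·96030 = 4656965; y_7 = 5·96030 + 1·470449 = 950599.
  From (x_7, y_7) = (4656965, 950599): x_8 = 5·4656965 + 24·1·950599 = 46099201; y_8 = 5·950599 + 1·4656965 = 9409960.
Step 3: Verify x_8² - 24·y_8² = 2125136332838401 - 2125136332838400 = 1 (should be 1). ✓

(x_1, y_1) = (5, 1); (x_8, y_8) = (46099201, 9409960).


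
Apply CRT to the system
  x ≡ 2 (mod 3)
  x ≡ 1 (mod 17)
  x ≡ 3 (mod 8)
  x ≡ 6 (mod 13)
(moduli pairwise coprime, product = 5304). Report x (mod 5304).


Product of moduli M = 3 · 17 · 8 · 13 = 5304.
Merge one congruence at a time:
  Start: x ≡ 2 (mod 3).
  Combine with x ≡ 1 (mod 17); new modulus lcm = 51.
    Write x = 2 + 3·t and substitute into x ≡ 1 (mod 17): 3·t ≡ 1 − 2 = -1 (mod 17).
    Reduce coefficients mod 17: 3·t ≡ 16 (mod 17).
    The inverse of 3 mod 17 is 6 (since 3·6 = 18 = 1·17 + 1), so t ≡ 6·16 = 96 ≡ 11 (mod 17).
    Then x = 2 + 3·11 = 35, valid modulo lcm(3, 17) = 51: x ≡ 35 (mod 51).
  Combine with x ≡ 3 (mod 8); new modulus lcm = 408.
    Write x = 35 + 51·t and substitute into x ≡ 3 (mod 8): 51·t ≡ 3 − 35 = -32 (mod 8).
    Reduce coefficients mod 8: 3·t ≡ 0 (mod 8).
    The inverse of 3 mod 8 is 3 (since 3·3 = 9 = 1·8 + 1), so t ≡ 3·0 = 0 ≡ 0 (mod 8).
    Then x = 35 + 51·0 = 35, valid modulo lcm(51, 8) = 408: x ≡ 35 (mod 408).
  Combine with x ≡ 6 (mod 13); new modulus lcm = 5304.
    Write x = 35 + 408·t and substitute into x ≡ 6 (mod 13): 408·t ≡ 6 − 35 = -29 (mod 13).
    Reduce coefficients mod 13: 5·t ≡ 10 (mod 13).
    The inverse of 5 mod 13 is 8 (since 5·8 = 40 = 3·13 + 1), so t ≡ 8·10 = 80 ≡ 2 (mod 13).
    Then x = 35 + 408·2 = 851, valid modulo lcm(408, 13) = 5304: x ≡ 851 (mod 5304).
Verify against each original: 851 mod 3 = 2, 851 mod 17 = 1, 851 mod 8 = 3, 851 mod 13 = 6.

x ≡ 851 (mod 5304).
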